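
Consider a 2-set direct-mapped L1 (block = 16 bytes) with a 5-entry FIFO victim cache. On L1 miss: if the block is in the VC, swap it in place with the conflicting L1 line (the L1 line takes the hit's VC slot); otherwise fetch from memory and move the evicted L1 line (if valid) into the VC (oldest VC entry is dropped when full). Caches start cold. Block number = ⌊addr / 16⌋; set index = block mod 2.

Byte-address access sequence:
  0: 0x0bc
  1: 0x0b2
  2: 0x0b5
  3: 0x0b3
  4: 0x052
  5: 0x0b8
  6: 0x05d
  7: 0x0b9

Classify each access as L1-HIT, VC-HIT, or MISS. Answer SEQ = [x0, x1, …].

  [0] addr=0xbc blk=11 s=1: MISS | VC []
  [1] addr=0xb2 blk=11 s=1: L1-HIT | VC []
  [2] addr=0xb5 blk=11 s=1: L1-HIT | VC []
  [3] addr=0xb3 blk=11 s=1: L1-HIT | VC []
  [4] addr=0x52 blk=5 s=1: MISS | VC [11]
  [5] addr=0xb8 blk=11 s=1: VC-HIT | VC [5]
  [6] addr=0x5d blk=5 s=1: VC-HIT | VC [11]
  [7] addr=0xb9 blk=11 s=1: VC-HIT | VC [5]

SEQ = [MISS, L1-HIT, L1-HIT, L1-HIT, MISS, VC-HIT, VC-HIT, VC-HIT]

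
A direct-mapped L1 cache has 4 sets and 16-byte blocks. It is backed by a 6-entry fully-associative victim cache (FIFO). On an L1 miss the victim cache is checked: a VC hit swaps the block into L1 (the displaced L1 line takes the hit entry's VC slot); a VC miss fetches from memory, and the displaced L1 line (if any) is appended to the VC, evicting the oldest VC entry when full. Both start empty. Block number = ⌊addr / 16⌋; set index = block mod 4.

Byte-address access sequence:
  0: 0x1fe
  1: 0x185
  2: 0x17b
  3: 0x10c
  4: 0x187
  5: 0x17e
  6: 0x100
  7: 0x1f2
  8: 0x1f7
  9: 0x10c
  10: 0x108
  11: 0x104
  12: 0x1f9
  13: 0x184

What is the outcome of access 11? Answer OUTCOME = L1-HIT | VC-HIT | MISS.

OUTCOME = L1-HIT

#0 0x1fe→b31/s3 MISS; vc=[]
#1 0x185→b24/s0 MISS; vc=[]
#2 0x17b→b23/s3 MISS; vc=[31]
#3 0x10c→b16/s0 MISS; vc=[31,24]
#4 0x187→b24/s0 VC-HIT; vc=[31,16]
#5 0x17e→b23/s3 L1-HIT; vc=[31,16]
#6 0x100→b16/s0 VC-HIT; vc=[31,24]
#7 0x1f2→b31/s3 VC-HIT; vc=[23,24]
#8 0x1f7→b31/s3 L1-HIT; vc=[23,24]
#9 0x10c→b16/s0 L1-HIT; vc=[23,24]
#10 0x108→b16/s0 L1-HIT; vc=[23,24]
#11 0x104→b16/s0 L1-HIT; vc=[23,24]
#12 0x1f9→b31/s3 L1-HIT; vc=[23,24]
#13 0x184→b24/s0 VC-HIT; vc=[23,16]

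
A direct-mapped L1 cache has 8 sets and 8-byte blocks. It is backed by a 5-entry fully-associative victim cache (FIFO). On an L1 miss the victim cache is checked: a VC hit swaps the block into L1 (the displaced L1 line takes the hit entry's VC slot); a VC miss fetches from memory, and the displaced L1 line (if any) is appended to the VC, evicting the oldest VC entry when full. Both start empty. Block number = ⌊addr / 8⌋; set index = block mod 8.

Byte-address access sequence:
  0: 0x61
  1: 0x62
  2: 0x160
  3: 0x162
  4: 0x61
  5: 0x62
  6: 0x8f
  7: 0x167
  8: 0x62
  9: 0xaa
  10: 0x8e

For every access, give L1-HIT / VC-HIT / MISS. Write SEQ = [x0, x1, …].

SEQ = [MISS, L1-HIT, MISS, L1-HIT, VC-HIT, L1-HIT, MISS, VC-HIT, VC-HIT, MISS, L1-HIT]

  [0] addr=0x61 blk=12 s=4: MISS | VC []
  [1] addr=0x62 blk=12 s=4: L1-HIT | VC []
  [2] addr=0x160 blk=44 s=4: MISS | VC [12]
  [3] addr=0x162 blk=44 s=4: L1-HIT | VC [12]
  [4] addr=0x61 blk=12 s=4: VC-HIT | VC [44]
  [5] addr=0x62 blk=12 s=4: L1-HIT | VC [44]
  [6] addr=0x8f blk=17 s=1: MISS | VC [44]
  [7] addr=0x167 blk=44 s=4: VC-HIT | VC [12]
  [8] addr=0x62 blk=12 s=4: VC-HIT | VC [44]
  [9] addr=0xaa blk=21 s=5: MISS | VC [44]
  [10] addr=0x8e blk=17 s=1: L1-HIT | VC [44]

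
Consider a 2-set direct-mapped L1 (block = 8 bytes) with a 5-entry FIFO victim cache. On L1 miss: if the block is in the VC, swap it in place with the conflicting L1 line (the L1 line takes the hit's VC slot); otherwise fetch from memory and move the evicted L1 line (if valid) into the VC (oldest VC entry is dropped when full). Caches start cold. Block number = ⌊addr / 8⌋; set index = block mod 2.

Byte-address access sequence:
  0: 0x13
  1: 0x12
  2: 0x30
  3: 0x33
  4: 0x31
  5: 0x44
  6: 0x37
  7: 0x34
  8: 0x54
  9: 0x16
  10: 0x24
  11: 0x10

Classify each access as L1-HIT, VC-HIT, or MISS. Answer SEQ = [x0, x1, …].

SEQ = [MISS, L1-HIT, MISS, L1-HIT, L1-HIT, MISS, VC-HIT, L1-HIT, MISS, VC-HIT, MISS, VC-HIT]

0: 0x13 (blk 2, set 0) → MISS  vc=[]
1: 0x12 (blk 2, set 0) → L1-HIT  vc=[]
2: 0x30 (blk 6, set 0) → MISS  vc=[2]
3: 0x33 (blk 6, set 0) → L1-HIT  vc=[2]
4: 0x31 (blk 6, set 0) → L1-HIT  vc=[2]
5: 0x44 (blk 8, set 0) → MISS  vc=[2, 6]
6: 0x37 (blk 6, set 0) → VC-HIT  vc=[2, 8]
7: 0x34 (blk 6, set 0) → L1-HIT  vc=[2, 8]
8: 0x54 (blk 10, set 0) → MISS  vc=[2, 8, 6]
9: 0x16 (blk 2, set 0) → VC-HIT  vc=[10, 8, 6]
10: 0x24 (blk 4, set 0) → MISS  vc=[10, 8, 6, 2]
11: 0x10 (blk 2, set 0) → VC-HIT  vc=[10, 8, 6, 4]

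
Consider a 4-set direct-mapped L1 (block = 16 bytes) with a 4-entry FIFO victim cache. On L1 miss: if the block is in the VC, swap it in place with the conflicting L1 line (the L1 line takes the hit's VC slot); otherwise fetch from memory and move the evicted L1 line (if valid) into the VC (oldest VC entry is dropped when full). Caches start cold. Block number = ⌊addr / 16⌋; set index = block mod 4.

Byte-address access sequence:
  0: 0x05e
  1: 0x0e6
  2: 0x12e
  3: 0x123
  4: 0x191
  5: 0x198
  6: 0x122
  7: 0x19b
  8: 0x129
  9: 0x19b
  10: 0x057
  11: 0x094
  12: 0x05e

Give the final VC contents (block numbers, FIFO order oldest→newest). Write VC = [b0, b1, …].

  [0] addr=0x5e blk=5 s=1: MISS | VC []
  [1] addr=0xe6 blk=14 s=2: MISS | VC []
  [2] addr=0x12e blk=18 s=2: MISS | VC [14]
  [3] addr=0x123 blk=18 s=2: L1-HIT | VC [14]
  [4] addr=0x191 blk=25 s=1: MISS | VC [14, 5]
  [5] addr=0x198 blk=25 s=1: L1-HIT | VC [14, 5]
  [6] addr=0x122 blk=18 s=2: L1-HIT | VC [14, 5]
  [7] addr=0x19b blk=25 s=1: L1-HIT | VC [14, 5]
  [8] addr=0x129 blk=18 s=2: L1-HIT | VC [14, 5]
  [9] addr=0x19b blk=25 s=1: L1-HIT | VC [14, 5]
  [10] addr=0x57 blk=5 s=1: VC-HIT | VC [14, 25]
  [11] addr=0x94 blk=9 s=1: MISS | VC [14, 25, 5]
  [12] addr=0x5e blk=5 s=1: VC-HIT | VC [14, 25, 9]

VC = [14, 25, 9]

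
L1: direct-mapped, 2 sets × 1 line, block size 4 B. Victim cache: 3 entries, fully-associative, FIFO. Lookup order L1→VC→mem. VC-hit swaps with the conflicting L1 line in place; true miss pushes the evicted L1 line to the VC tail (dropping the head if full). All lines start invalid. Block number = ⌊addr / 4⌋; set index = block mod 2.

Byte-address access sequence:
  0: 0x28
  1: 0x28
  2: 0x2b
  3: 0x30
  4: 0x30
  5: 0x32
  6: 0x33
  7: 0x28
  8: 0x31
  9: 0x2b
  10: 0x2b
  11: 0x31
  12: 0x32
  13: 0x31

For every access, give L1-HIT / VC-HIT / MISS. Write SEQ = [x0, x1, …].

SEQ = [MISS, L1-HIT, L1-HIT, MISS, L1-HIT, L1-HIT, L1-HIT, VC-HIT, VC-HIT, VC-HIT, L1-HIT, VC-HIT, L1-HIT, L1-HIT]

#0 0x28→b10/s0 MISS; vc=[]
#1 0x28→b10/s0 L1-HIT; vc=[]
#2 0x2b→b10/s0 L1-HIT; vc=[]
#3 0x30→b12/s0 MISS; vc=[10]
#4 0x30→b12/s0 L1-HIT; vc=[10]
#5 0x32→b12/s0 L1-HIT; vc=[10]
#6 0x33→b12/s0 L1-HIT; vc=[10]
#7 0x28→b10/s0 VC-HIT; vc=[12]
#8 0x31→b12/s0 VC-HIT; vc=[10]
#9 0x2b→b10/s0 VC-HIT; vc=[12]
#10 0x2b→b10/s0 L1-HIT; vc=[12]
#11 0x31→b12/s0 VC-HIT; vc=[10]
#12 0x32→b12/s0 L1-HIT; vc=[10]
#13 0x31→b12/s0 L1-HIT; vc=[10]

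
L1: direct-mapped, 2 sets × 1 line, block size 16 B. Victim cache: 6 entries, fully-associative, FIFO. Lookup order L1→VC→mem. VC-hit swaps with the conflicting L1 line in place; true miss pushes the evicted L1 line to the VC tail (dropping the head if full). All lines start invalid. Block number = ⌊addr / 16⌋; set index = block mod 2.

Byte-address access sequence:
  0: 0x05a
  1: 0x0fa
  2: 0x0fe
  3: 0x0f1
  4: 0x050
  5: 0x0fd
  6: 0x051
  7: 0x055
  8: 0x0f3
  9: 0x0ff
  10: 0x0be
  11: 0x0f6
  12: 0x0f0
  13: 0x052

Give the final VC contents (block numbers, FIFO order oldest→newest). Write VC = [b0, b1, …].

#0 0x5a→b5/s1 MISS; vc=[]
#1 0xfa→b15/s1 MISS; vc=[5]
#2 0xfe→b15/s1 L1-HIT; vc=[5]
#3 0xf1→b15/s1 L1-HIT; vc=[5]
#4 0x50→b5/s1 VC-HIT; vc=[15]
#5 0xfd→b15/s1 VC-HIT; vc=[5]
#6 0x51→b5/s1 VC-HIT; vc=[15]
#7 0x55→b5/s1 L1-HIT; vc=[15]
#8 0xf3→b15/s1 VC-HIT; vc=[5]
#9 0xff→b15/s1 L1-HIT; vc=[5]
#10 0xbe→b11/s1 MISS; vc=[5,15]
#11 0xf6→b15/s1 VC-HIT; vc=[5,11]
#12 0xf0→b15/s1 L1-HIT; vc=[5,11]
#13 0x52→b5/s1 VC-HIT; vc=[15,11]

VC = [15, 11]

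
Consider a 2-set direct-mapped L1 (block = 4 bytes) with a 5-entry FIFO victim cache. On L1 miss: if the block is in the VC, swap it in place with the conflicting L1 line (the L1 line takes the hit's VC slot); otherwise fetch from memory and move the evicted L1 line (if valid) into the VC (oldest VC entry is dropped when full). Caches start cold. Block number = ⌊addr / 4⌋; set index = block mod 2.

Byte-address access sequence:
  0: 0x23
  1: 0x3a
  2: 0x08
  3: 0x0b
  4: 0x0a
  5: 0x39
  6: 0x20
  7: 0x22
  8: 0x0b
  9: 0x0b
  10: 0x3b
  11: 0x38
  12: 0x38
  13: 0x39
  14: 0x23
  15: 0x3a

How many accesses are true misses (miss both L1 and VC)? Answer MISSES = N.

  [0] addr=0x23 blk=8 s=0: MISS | VC []
  [1] addr=0x3a blk=14 s=0: MISS | VC [8]
  [2] addr=0x8 blk=2 s=0: MISS | VC [8, 14]
  [3] addr=0xb blk=2 s=0: L1-HIT | VC [8, 14]
  [4] addr=0xa blk=2 s=0: L1-HIT | VC [8, 14]
  [5] addr=0x39 blk=14 s=0: VC-HIT | VC [8, 2]
  [6] addr=0x20 blk=8 s=0: VC-HIT | VC [14, 2]
  [7] addr=0x22 blk=8 s=0: L1-HIT | VC [14, 2]
  [8] addr=0xb blk=2 s=0: VC-HIT | VC [14, 8]
  [9] addr=0xb blk=2 s=0: L1-HIT | VC [14, 8]
  [10] addr=0x3b blk=14 s=0: VC-HIT | VC [2, 8]
  [11] addr=0x38 blk=14 s=0: L1-HIT | VC [2, 8]
  [12] addr=0x38 blk=14 s=0: L1-HIT | VC [2, 8]
  [13] addr=0x39 blk=14 s=0: L1-HIT | VC [2, 8]
  [14] addr=0x23 blk=8 s=0: VC-HIT | VC [2, 14]
  [15] addr=0x3a blk=14 s=0: VC-HIT | VC [2, 8]

MISSES = 3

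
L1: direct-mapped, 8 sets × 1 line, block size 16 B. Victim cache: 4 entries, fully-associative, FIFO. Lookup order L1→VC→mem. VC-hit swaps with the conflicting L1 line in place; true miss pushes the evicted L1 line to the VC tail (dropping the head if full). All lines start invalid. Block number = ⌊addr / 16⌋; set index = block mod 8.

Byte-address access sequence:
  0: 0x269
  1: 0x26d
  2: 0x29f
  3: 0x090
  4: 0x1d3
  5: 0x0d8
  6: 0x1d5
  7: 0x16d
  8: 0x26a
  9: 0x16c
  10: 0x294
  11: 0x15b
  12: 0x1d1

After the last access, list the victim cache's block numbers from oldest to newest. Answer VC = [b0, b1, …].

  [0] addr=0x269 blk=38 s=6: MISS | VC []
  [1] addr=0x26d blk=38 s=6: L1-HIT | VC []
  [2] addr=0x29f blk=41 s=1: MISS | VC []
  [3] addr=0x90 blk=9 s=1: MISS | VC [41]
  [4] addr=0x1d3 blk=29 s=5: MISS | VC [41]
  [5] addr=0xd8 blk=13 s=5: MISS | VC [41, 29]
  [6] addr=0x1d5 blk=29 s=5: VC-HIT | VC [41, 13]
  [7] addr=0x16d blk=22 s=6: MISS | VC [41, 13, 38]
  [8] addr=0x26a blk=38 s=6: VC-HIT | VC [41, 13, 22]
  [9] addr=0x16c blk=22 s=6: VC-HIT | VC [41, 13, 38]
  [10] addr=0x294 blk=41 s=1: VC-HIT | VC [9, 13, 38]
  [11] addr=0x15b blk=21 s=5: MISS | VC [9, 13, 38, 29]
  [12] addr=0x1d1 blk=29 s=5: VC-HIT | VC [9, 13, 38, 21]

VC = [9, 13, 38, 21]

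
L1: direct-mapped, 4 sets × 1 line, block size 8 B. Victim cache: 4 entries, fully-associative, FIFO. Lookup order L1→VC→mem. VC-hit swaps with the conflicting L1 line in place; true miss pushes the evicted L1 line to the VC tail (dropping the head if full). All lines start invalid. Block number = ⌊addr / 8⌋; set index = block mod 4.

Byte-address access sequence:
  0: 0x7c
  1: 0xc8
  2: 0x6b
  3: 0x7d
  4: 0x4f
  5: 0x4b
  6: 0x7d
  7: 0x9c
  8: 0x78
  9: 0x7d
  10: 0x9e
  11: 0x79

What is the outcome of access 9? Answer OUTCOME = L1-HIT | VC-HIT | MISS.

OUTCOME = L1-HIT

#0 0x7c→b15/s3 MISS; vc=[]
#1 0xc8→b25/s1 MISS; vc=[]
#2 0x6b→b13/s1 MISS; vc=[25]
#3 0x7d→b15/s3 L1-HIT; vc=[25]
#4 0x4f→b9/s1 MISS; vc=[25,13]
#5 0x4b→b9/s1 L1-HIT; vc=[25,13]
#6 0x7d→b15/s3 L1-HIT; vc=[25,13]
#7 0x9c→b19/s3 MISS; vc=[25,13,15]
#8 0x78→b15/s3 VC-HIT; vc=[25,13,19]
#9 0x7d→b15/s3 L1-HIT; vc=[25,13,19]
#10 0x9e→b19/s3 VC-HIT; vc=[25,13,15]
#11 0x79→b15/s3 VC-HIT; vc=[25,13,19]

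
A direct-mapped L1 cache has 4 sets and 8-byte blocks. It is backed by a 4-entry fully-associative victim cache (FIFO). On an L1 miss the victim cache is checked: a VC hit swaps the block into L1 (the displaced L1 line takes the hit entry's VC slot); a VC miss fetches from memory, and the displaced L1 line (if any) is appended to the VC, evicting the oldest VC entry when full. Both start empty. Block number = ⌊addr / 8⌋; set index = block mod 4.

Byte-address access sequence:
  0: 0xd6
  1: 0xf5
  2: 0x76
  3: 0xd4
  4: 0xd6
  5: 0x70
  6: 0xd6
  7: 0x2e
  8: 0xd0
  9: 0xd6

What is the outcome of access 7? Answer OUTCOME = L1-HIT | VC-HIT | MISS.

#0 0xd6→b26/s2 MISS; vc=[]
#1 0xf5→b30/s2 MISS; vc=[26]
#2 0x76→b14/s2 MISS; vc=[26,30]
#3 0xd4→b26/s2 VC-HIT; vc=[14,30]
#4 0xd6→b26/s2 L1-HIT; vc=[14,30]
#5 0x70→b14/s2 VC-HIT; vc=[26,30]
#6 0xd6→b26/s2 VC-HIT; vc=[14,30]
#7 0x2e→b5/s1 MISS; vc=[14,30]
#8 0xd0→b26/s2 L1-HIT; vc=[14,30]
#9 0xd6→b26/s2 L1-HIT; vc=[14,30]

OUTCOME = MISS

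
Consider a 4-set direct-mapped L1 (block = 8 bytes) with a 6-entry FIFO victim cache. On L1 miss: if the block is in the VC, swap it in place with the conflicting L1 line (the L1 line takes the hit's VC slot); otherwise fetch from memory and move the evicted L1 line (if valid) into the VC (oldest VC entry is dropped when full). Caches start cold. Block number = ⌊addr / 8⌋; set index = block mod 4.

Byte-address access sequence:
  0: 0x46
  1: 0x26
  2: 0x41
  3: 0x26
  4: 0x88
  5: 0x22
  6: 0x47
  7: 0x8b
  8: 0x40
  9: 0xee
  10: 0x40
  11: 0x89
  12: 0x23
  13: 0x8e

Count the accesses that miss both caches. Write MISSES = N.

MISSES = 4

0: 0x46 (blk 8, set 0) → MISS  vc=[]
1: 0x26 (blk 4, set 0) → MISS  vc=[8]
2: 0x41 (blk 8, set 0) → VC-HIT  vc=[4]
3: 0x26 (blk 4, set 0) → VC-HIT  vc=[8]
4: 0x88 (blk 17, set 1) → MISS  vc=[8]
5: 0x22 (blk 4, set 0) → L1-HIT  vc=[8]
6: 0x47 (blk 8, set 0) → VC-HIT  vc=[4]
7: 0x8b (blk 17, set 1) → L1-HIT  vc=[4]
8: 0x40 (blk 8, set 0) → L1-HIT  vc=[4]
9: 0xee (blk 29, set 1) → MISS  vc=[4, 17]
10: 0x40 (blk 8, set 0) → L1-HIT  vc=[4, 17]
11: 0x89 (blk 17, set 1) → VC-HIT  vc=[4, 29]
12: 0x23 (blk 4, set 0) → VC-HIT  vc=[8, 29]
13: 0x8e (blk 17, set 1) → L1-HIT  vc=[8, 29]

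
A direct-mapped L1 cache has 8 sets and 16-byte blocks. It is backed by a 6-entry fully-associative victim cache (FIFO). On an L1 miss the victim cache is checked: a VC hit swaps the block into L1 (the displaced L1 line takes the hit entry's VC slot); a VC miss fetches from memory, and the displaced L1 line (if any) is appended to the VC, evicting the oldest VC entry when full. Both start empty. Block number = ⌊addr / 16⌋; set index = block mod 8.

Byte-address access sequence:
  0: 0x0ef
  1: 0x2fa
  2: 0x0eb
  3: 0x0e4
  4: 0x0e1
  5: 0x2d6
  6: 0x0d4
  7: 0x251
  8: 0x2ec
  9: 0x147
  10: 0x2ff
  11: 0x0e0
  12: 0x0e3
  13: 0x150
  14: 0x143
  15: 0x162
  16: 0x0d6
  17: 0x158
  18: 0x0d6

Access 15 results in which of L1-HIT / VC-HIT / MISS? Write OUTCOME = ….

0: 0xef (blk 14, set 6) → MISS  vc=[]
1: 0x2fa (blk 47, set 7) → MISS  vc=[]
2: 0xeb (blk 14, set 6) → L1-HIT  vc=[]
3: 0xe4 (blk 14, set 6) → L1-HIT  vc=[]
4: 0xe1 (blk 14, set 6) → L1-HIT  vc=[]
5: 0x2d6 (blk 45, set 5) → MISS  vc=[]
6: 0xd4 (blk 13, set 5) → MISS  vc=[45]
7: 0x251 (blk 37, set 5) → MISS  vc=[45, 13]
8: 0x2ec (blk 46, set 6) → MISS  vc=[45, 13, 14]
9: 0x147 (blk 20, set 4) → MISS  vc=[45, 13, 14]
10: 0x2ff (blk 47, set 7) → L1-HIT  vc=[45, 13, 14]
11: 0xe0 (blk 14, set 6) → VC-HIT  vc=[45, 13, 46]
12: 0xe3 (blk 14, set 6) → L1-HIT  vc=[45, 13, 46]
13: 0x150 (blk 21, set 5) → MISS  vc=[45, 13, 46, 37]
14: 0x143 (blk 20, set 4) → L1-HIT  vc=[45, 13, 46, 37]
15: 0x162 (blk 22, set 6) → MISS  vc=[45, 13, 46, 37, 14]
16: 0xd6 (blk 13, set 5) → VC-HIT  vc=[45, 21, 46, 37, 14]
17: 0x158 (blk 21, set 5) → VC-HIT  vc=[45, 13, 46, 37, 14]
18: 0xd6 (blk 13, set 5) → VC-HIT  vc=[45, 21, 46, 37, 14]

OUTCOME = MISS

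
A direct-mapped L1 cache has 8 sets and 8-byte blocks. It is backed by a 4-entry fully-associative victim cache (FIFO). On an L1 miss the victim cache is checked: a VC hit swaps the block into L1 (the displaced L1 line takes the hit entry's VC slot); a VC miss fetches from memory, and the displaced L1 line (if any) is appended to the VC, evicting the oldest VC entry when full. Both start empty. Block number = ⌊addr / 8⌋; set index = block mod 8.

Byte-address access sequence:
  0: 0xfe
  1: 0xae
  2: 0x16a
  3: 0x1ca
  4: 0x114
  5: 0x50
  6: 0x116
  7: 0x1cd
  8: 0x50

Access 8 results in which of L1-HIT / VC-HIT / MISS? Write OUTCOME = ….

OUTCOME = VC-HIT

0: 0xfe (blk 31, set 7) → MISS  vc=[]
1: 0xae (blk 21, set 5) → MISS  vc=[]
2: 0x16a (blk 45, set 5) → MISS  vc=[21]
3: 0x1ca (blk 57, set 1) → MISS  vc=[21]
4: 0x114 (blk 34, set 2) → MISS  vc=[21]
5: 0x50 (blk 10, set 2) → MISS  vc=[21, 34]
6: 0x116 (blk 34, set 2) → VC-HIT  vc=[21, 10]
7: 0x1cd (blk 57, set 1) → L1-HIT  vc=[21, 10]
8: 0x50 (blk 10, set 2) → VC-HIT  vc=[21, 34]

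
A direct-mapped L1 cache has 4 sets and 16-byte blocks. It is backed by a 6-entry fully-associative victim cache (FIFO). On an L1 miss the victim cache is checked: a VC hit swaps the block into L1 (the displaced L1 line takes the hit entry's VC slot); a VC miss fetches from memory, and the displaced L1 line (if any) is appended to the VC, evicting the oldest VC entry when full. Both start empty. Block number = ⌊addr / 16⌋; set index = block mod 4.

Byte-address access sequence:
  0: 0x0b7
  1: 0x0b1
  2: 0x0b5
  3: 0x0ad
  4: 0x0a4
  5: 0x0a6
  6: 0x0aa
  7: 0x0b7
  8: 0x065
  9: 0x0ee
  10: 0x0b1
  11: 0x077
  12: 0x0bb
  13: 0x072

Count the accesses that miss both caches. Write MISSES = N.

0: 0xb7 (blk 11, set 3) → MISS  vc=[]
1: 0xb1 (blk 11, set 3) → L1-HIT  vc=[]
2: 0xb5 (blk 11, set 3) → L1-HIT  vc=[]
3: 0xad (blk 10, set 2) → MISS  vc=[]
4: 0xa4 (blk 10, set 2) → L1-HIT  vc=[]
5: 0xa6 (blk 10, set 2) → L1-HIT  vc=[]
6: 0xaa (blk 10, set 2) → L1-HIT  vc=[]
7: 0xb7 (blk 11, set 3) → L1-HIT  vc=[]
8: 0x65 (blk 6, set 2) → MISS  vc=[10]
9: 0xee (blk 14, set 2) → MISS  vc=[10, 6]
10: 0xb1 (blk 11, set 3) → L1-HIT  vc=[10, 6]
11: 0x77 (blk 7, set 3) → MISS  vc=[10, 6, 11]
12: 0xbb (blk 11, set 3) → VC-HIT  vc=[10, 6, 7]
13: 0x72 (blk 7, set 3) → VC-HIT  vc=[10, 6, 11]

MISSES = 5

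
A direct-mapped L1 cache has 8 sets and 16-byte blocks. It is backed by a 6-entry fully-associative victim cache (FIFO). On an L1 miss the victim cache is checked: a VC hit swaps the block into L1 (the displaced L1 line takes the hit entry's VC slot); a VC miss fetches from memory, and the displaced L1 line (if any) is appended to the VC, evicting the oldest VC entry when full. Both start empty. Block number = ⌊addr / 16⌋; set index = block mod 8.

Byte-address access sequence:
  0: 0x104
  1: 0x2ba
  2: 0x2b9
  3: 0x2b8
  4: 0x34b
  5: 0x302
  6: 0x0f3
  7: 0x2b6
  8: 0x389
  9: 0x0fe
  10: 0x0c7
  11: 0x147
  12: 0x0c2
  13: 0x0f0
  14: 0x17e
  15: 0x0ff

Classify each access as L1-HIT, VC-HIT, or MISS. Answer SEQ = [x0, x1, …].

SEQ = [MISS, MISS, L1-HIT, L1-HIT, MISS, MISS, MISS, L1-HIT, MISS, L1-HIT, MISS, MISS, VC-HIT, L1-HIT, MISS, VC-HIT]

  [0] addr=0x104 blk=16 s=0: MISS | VC []
  [1] addr=0x2ba blk=43 s=3: MISS | VC []
  [2] addr=0x2b9 blk=43 s=3: L1-HIT | VC []
  [3] addr=0x2b8 blk=43 s=3: L1-HIT | VC []
  [4] addr=0x34b blk=52 s=4: MISS | VC []
  [5] addr=0x302 blk=48 s=0: MISS | VC [16]
  [6] addr=0xf3 blk=15 s=7: MISS | VC [16]
  [7] addr=0x2b6 blk=43 s=3: L1-HIT | VC [16]
  [8] addr=0x389 blk=56 s=0: MISS | VC [16, 48]
  [9] addr=0xfe blk=15 s=7: L1-HIT | VC [16, 48]
  [10] addr=0xc7 blk=12 s=4: MISS | VC [16, 48, 52]
  [11] addr=0x147 blk=20 s=4: MISS | VC [16, 48, 52, 12]
  [12] addr=0xc2 blk=12 s=4: VC-HIT | VC [16, 48, 52, 20]
  [13] addr=0xf0 blk=15 s=7: L1-HIT | VC [16, 48, 52, 20]
  [14] addr=0x17e blk=23 s=7: MISS | VC [16, 48, 52, 20, 15]
  [15] addr=0xff blk=15 s=7: VC-HIT | VC [16, 48, 52, 20, 23]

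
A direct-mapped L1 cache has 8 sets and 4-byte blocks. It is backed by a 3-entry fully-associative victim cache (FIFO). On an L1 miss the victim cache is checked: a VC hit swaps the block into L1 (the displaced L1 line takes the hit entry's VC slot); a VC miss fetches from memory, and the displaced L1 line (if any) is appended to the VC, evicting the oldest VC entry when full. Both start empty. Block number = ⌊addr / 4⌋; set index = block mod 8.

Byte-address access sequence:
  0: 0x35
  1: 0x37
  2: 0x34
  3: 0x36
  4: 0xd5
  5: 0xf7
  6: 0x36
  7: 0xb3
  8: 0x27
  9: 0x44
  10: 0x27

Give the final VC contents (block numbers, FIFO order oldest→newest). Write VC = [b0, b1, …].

#0 0x35→b13/s5 MISS; vc=[]
#1 0x37→b13/s5 L1-HIT; vc=[]
#2 0x34→b13/s5 L1-HIT; vc=[]
#3 0x36→b13/s5 L1-HIT; vc=[]
#4 0xd5→b53/s5 MISS; vc=[13]
#5 0xf7→b61/s5 MISS; vc=[13,53]
#6 0x36→b13/s5 VC-HIT; vc=[61,53]
#7 0xb3→b44/s4 MISS; vc=[61,53]
#8 0x27→b9/s1 MISS; vc=[61,53]
#9 0x44→b17/s1 MISS; vc=[61,53,9]
#10 0x27→b9/s1 VC-HIT; vc=[61,53,17]

VC = [61, 53, 17]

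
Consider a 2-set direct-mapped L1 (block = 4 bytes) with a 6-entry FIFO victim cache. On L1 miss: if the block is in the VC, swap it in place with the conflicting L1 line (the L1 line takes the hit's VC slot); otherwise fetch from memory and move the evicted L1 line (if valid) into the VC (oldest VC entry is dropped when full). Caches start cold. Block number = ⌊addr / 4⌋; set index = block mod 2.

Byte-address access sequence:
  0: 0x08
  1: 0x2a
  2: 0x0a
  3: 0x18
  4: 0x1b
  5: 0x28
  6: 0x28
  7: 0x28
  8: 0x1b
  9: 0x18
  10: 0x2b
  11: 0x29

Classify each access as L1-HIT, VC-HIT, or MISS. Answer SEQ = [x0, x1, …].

  [0] addr=0x8 blk=2 s=0: MISS | VC []
  [1] addr=0x2a blk=10 s=0: MISS | VC [2]
  [2] addr=0xa blk=2 s=0: VC-HIT | VC [10]
  [3] addr=0x18 blk=6 s=0: MISS | VC [10, 2]
  [4] addr=0x1b blk=6 s=0: L1-HIT | VC [10, 2]
  [5] addr=0x28 blk=10 s=0: VC-HIT | VC [6, 2]
  [6] addr=0x28 blk=10 s=0: L1-HIT | VC [6, 2]
  [7] addr=0x28 blk=10 s=0: L1-HIT | VC [6, 2]
  [8] addr=0x1b blk=6 s=0: VC-HIT | VC [10, 2]
  [9] addr=0x18 blk=6 s=0: L1-HIT | VC [10, 2]
  [10] addr=0x2b blk=10 s=0: VC-HIT | VC [6, 2]
  [11] addr=0x29 blk=10 s=0: L1-HIT | VC [6, 2]

SEQ = [MISS, MISS, VC-HIT, MISS, L1-HIT, VC-HIT, L1-HIT, L1-HIT, VC-HIT, L1-HIT, VC-HIT, L1-HIT]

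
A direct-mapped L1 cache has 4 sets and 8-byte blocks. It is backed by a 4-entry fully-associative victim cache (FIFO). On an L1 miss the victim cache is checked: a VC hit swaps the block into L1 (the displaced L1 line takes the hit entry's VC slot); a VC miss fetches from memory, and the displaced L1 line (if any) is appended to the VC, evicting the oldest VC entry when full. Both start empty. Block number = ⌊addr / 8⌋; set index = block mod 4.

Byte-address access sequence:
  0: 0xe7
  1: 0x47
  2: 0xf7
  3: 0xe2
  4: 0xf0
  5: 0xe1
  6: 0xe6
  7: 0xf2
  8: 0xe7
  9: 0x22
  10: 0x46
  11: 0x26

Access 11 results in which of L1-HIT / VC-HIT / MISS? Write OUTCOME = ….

OUTCOME = VC-HIT

  [0] addr=0xe7 blk=28 s=0: MISS | VC []
  [1] addr=0x47 blk=8 s=0: MISS | VC [28]
  [2] addr=0xf7 blk=30 s=2: MISS | VC [28]
  [3] addr=0xe2 blk=28 s=0: VC-HIT | VC [8]
  [4] addr=0xf0 blk=30 s=2: L1-HIT | VC [8]
  [5] addr=0xe1 blk=28 s=0: L1-HIT | VC [8]
  [6] addr=0xe6 blk=28 s=0: L1-HIT | VC [8]
  [7] addr=0xf2 blk=30 s=2: L1-HIT | VC [8]
  [8] addr=0xe7 blk=28 s=0: L1-HIT | VC [8]
  [9] addr=0x22 blk=4 s=0: MISS | VC [8, 28]
  [10] addr=0x46 blk=8 s=0: VC-HIT | VC [4, 28]
  [11] addr=0x26 blk=4 s=0: VC-HIT | VC [8, 28]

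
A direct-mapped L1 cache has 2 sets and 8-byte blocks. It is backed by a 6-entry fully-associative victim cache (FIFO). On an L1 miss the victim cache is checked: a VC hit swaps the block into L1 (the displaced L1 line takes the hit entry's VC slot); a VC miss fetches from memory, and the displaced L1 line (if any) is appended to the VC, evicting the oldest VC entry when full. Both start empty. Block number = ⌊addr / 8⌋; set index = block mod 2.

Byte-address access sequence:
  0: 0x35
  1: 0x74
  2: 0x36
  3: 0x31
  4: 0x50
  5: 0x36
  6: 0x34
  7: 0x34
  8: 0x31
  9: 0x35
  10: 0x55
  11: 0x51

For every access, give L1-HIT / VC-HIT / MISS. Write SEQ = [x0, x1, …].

#0 0x35→b6/s0 MISS; vc=[]
#1 0x74→b14/s0 MISS; vc=[6]
#2 0x36→b6/s0 VC-HIT; vc=[14]
#3 0x31→b6/s0 L1-HIT; vc=[14]
#4 0x50→b10/s0 MISS; vc=[14,6]
#5 0x36→b6/s0 VC-HIT; vc=[14,10]
#6 0x34→b6/s0 L1-HIT; vc=[14,10]
#7 0x34→b6/s0 L1-HIT; vc=[14,10]
#8 0x31→b6/s0 L1-HIT; vc=[14,10]
#9 0x35→b6/s0 L1-HIT; vc=[14,10]
#10 0x55→b10/s0 VC-HIT; vc=[14,6]
#11 0x51→b10/s0 L1-HIT; vc=[14,6]

SEQ = [MISS, MISS, VC-HIT, L1-HIT, MISS, VC-HIT, L1-HIT, L1-HIT, L1-HIT, L1-HIT, VC-HIT, L1-HIT]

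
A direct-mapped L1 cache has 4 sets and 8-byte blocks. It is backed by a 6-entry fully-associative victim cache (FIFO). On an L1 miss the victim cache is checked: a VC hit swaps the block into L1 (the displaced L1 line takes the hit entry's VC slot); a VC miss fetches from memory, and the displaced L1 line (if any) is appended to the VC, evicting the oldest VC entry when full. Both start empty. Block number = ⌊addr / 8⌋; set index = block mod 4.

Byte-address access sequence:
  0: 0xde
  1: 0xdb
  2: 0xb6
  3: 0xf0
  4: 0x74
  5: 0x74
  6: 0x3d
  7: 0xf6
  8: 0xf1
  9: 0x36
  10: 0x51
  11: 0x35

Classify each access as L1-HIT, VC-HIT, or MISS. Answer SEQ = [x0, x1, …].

SEQ = [MISS, L1-HIT, MISS, MISS, MISS, L1-HIT, MISS, VC-HIT, L1-HIT, MISS, MISS, VC-HIT]

0: 0xde (blk 27, set 3) → MISS  vc=[]
1: 0xdb (blk 27, set 3) → L1-HIT  vc=[]
2: 0xb6 (blk 22, set 2) → MISS  vc=[]
3: 0xf0 (blk 30, set 2) → MISS  vc=[22]
4: 0x74 (blk 14, set 2) → MISS  vc=[22, 30]
5: 0x74 (blk 14, set 2) → L1-HIT  vc=[22, 30]
6: 0x3d (blk 7, set 3) → MISS  vc=[22, 30, 27]
7: 0xf6 (blk 30, set 2) → VC-HIT  vc=[22, 14, 27]
8: 0xf1 (blk 30, set 2) → L1-HIT  vc=[22, 14, 27]
9: 0x36 (blk 6, set 2) → MISS  vc=[22, 14, 27, 30]
10: 0x51 (blk 10, set 2) → MISS  vc=[22, 14, 27, 30, 6]
11: 0x35 (blk 6, set 2) → VC-HIT  vc=[22, 14, 27, 30, 10]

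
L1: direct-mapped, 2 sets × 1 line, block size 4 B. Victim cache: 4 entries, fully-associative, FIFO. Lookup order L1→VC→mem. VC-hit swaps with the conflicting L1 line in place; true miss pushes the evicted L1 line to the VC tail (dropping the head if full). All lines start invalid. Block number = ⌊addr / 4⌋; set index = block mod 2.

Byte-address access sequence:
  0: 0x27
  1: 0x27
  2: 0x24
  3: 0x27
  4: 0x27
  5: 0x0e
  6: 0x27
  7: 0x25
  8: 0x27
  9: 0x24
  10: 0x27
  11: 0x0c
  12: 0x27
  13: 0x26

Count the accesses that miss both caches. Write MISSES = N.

MISSES = 2

#0 0x27→b9/s1 MISS; vc=[]
#1 0x27→b9/s1 L1-HIT; vc=[]
#2 0x24→b9/s1 L1-HIT; vc=[]
#3 0x27→b9/s1 L1-HIT; vc=[]
#4 0x27→b9/s1 L1-HIT; vc=[]
#5 0xe→b3/s1 MISS; vc=[9]
#6 0x27→b9/s1 VC-HIT; vc=[3]
#7 0x25→b9/s1 L1-HIT; vc=[3]
#8 0x27→b9/s1 L1-HIT; vc=[3]
#9 0x24→b9/s1 L1-HIT; vc=[3]
#10 0x27→b9/s1 L1-HIT; vc=[3]
#11 0xc→b3/s1 VC-HIT; vc=[9]
#12 0x27→b9/s1 VC-HIT; vc=[3]
#13 0x26→b9/s1 L1-HIT; vc=[3]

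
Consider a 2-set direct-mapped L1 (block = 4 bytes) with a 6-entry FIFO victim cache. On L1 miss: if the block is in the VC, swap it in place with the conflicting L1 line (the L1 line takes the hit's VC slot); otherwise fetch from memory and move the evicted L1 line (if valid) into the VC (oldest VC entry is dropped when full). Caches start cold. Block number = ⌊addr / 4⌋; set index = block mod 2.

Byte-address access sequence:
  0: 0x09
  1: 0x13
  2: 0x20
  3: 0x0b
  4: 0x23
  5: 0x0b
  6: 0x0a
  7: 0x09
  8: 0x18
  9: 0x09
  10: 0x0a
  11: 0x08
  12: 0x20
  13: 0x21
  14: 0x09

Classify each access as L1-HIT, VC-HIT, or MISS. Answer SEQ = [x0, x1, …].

  [0] addr=0x9 blk=2 s=0: MISS | VC []
  [1] addr=0x13 blk=4 s=0: MISS | VC [2]
  [2] addr=0x20 blk=8 s=0: MISS | VC [2, 4]
  [3] addr=0xb blk=2 s=0: VC-HIT | VC [8, 4]
  [4] addr=0x23 blk=8 s=0: VC-HIT | VC [2, 4]
  [5] addr=0xb blk=2 s=0: VC-HIT | VC [8, 4]
  [6] addr=0xa blk=2 s=0: L1-HIT | VC [8, 4]
  [7] addr=0x9 blk=2 s=0: L1-HIT | VC [8, 4]
  [8] addr=0x18 blk=6 s=0: MISS | VC [8, 4, 2]
  [9] addr=0x9 blk=2 s=0: VC-HIT | VC [8, 4, 6]
  [10] addr=0xa blk=2 s=0: L1-HIT | VC [8, 4, 6]
  [11] addr=0x8 blk=2 s=0: L1-HIT | VC [8, 4, 6]
  [12] addr=0x20 blk=8 s=0: VC-HIT | VC [2, 4, 6]
  [13] addr=0x21 blk=8 s=0: L1-HIT | VC [2, 4, 6]
  [14] addr=0x9 blk=2 s=0: VC-HIT | VC [8, 4, 6]

SEQ = [MISS, MISS, MISS, VC-HIT, VC-HIT, VC-HIT, L1-HIT, L1-HIT, MISS, VC-HIT, L1-HIT, L1-HIT, VC-HIT, L1-HIT, VC-HIT]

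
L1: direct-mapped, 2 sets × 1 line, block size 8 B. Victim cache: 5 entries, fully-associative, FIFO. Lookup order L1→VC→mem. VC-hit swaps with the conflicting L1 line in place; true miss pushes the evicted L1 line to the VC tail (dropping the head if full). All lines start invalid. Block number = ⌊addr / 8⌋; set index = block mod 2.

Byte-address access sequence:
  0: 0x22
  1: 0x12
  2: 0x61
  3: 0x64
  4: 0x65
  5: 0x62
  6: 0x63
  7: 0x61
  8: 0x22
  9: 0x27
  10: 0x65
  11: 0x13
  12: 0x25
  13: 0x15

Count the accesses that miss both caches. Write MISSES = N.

MISSES = 3

  [0] addr=0x22 blk=4 s=0: MISS | VC []
  [1] addr=0x12 blk=2 s=0: MISS | VC [4]
  [2] addr=0x61 blk=12 s=0: MISS | VC [4, 2]
  [3] addr=0x64 blk=12 s=0: L1-HIT | VC [4, 2]
  [4] addr=0x65 blk=12 s=0: L1-HIT | VC [4, 2]
  [5] addr=0x62 blk=12 s=0: L1-HIT | VC [4, 2]
  [6] addr=0x63 blk=12 s=0: L1-HIT | VC [4, 2]
  [7] addr=0x61 blk=12 s=0: L1-HIT | VC [4, 2]
  [8] addr=0x22 blk=4 s=0: VC-HIT | VC [12, 2]
  [9] addr=0x27 blk=4 s=0: L1-HIT | VC [12, 2]
  [10] addr=0x65 blk=12 s=0: VC-HIT | VC [4, 2]
  [11] addr=0x13 blk=2 s=0: VC-HIT | VC [4, 12]
  [12] addr=0x25 blk=4 s=0: VC-HIT | VC [2, 12]
  [13] addr=0x15 blk=2 s=0: VC-HIT | VC [4, 12]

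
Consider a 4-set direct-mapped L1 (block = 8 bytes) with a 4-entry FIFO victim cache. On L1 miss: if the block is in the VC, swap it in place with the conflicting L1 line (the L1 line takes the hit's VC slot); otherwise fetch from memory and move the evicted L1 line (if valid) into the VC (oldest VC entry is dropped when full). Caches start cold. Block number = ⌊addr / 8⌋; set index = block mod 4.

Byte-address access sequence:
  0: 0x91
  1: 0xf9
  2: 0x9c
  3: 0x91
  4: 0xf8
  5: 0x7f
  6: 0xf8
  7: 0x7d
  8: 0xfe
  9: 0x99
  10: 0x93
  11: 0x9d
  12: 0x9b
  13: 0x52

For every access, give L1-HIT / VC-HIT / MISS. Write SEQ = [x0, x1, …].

0: 0x91 (blk 18, set 2) → MISS  vc=[]
1: 0xf9 (blk 31, set 3) → MISS  vc=[]
2: 0x9c (blk 19, set 3) → MISS  vc=[31]
3: 0x91 (blk 18, set 2) → L1-HIT  vc=[31]
4: 0xf8 (blk 31, set 3) → VC-HIT  vc=[19]
5: 0x7f (blk 15, set 3) → MISS  vc=[19, 31]
6: 0xf8 (blk 31, set 3) → VC-HIT  vc=[19, 15]
7: 0x7d (blk 15, set 3) → VC-HIT  vc=[19, 31]
8: 0xfe (blk 31, set 3) → VC-HIT  vc=[19, 15]
9: 0x99 (blk 19, set 3) → VC-HIT  vc=[31, 15]
10: 0x93 (blk 18, set 2) → L1-HIT  vc=[31, 15]
11: 0x9d (blk 19, set 3) → L1-HIT  vc=[31, 15]
12: 0x9b (blk 19, set 3) → L1-HIT  vc=[31, 15]
13: 0x52 (blk 10, set 2) → MISS  vc=[31, 15, 18]

SEQ = [MISS, MISS, MISS, L1-HIT, VC-HIT, MISS, VC-HIT, VC-HIT, VC-HIT, VC-HIT, L1-HIT, L1-HIT, L1-HIT, MISS]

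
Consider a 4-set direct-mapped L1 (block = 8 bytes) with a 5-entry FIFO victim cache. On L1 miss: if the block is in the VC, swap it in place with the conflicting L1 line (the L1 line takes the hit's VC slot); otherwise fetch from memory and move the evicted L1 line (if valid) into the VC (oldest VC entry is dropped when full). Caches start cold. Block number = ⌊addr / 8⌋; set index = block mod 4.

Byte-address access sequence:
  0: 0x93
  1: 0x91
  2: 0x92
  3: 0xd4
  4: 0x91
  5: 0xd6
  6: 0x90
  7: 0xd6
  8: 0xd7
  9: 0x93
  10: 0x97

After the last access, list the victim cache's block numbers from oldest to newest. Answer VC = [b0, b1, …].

VC = [26]

  [0] addr=0x93 blk=18 s=2: MISS | VC []
  [1] addr=0x91 blk=18 s=2: L1-HIT | VC []
  [2] addr=0x92 blk=18 s=2: L1-HIT | VC []
  [3] addr=0xd4 blk=26 s=2: MISS | VC [18]
  [4] addr=0x91 blk=18 s=2: VC-HIT | VC [26]
  [5] addr=0xd6 blk=26 s=2: VC-HIT | VC [18]
  [6] addr=0x90 blk=18 s=2: VC-HIT | VC [26]
  [7] addr=0xd6 blk=26 s=2: VC-HIT | VC [18]
  [8] addr=0xd7 blk=26 s=2: L1-HIT | VC [18]
  [9] addr=0x93 blk=18 s=2: VC-HIT | VC [26]
  [10] addr=0x97 blk=18 s=2: L1-HIT | VC [26]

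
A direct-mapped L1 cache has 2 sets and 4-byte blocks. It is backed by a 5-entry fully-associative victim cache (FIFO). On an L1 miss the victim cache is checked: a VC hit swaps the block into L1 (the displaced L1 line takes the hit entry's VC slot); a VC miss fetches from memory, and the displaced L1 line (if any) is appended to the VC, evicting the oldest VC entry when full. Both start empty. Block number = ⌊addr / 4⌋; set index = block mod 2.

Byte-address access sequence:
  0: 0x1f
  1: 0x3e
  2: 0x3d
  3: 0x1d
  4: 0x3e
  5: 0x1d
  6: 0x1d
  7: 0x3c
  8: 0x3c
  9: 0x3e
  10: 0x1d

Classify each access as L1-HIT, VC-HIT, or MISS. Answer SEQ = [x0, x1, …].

SEQ = [MISS, MISS, L1-HIT, VC-HIT, VC-HIT, VC-HIT, L1-HIT, VC-HIT, L1-HIT, L1-HIT, VC-HIT]

  [0] addr=0x1f blk=7 s=1: MISS | VC []
  [1] addr=0x3e blk=15 s=1: MISS | VC [7]
  [2] addr=0x3d blk=15 s=1: L1-HIT | VC [7]
  [3] addr=0x1d blk=7 s=1: VC-HIT | VC [15]
  [4] addr=0x3e blk=15 s=1: VC-HIT | VC [7]
  [5] addr=0x1d blk=7 s=1: VC-HIT | VC [15]
  [6] addr=0x1d blk=7 s=1: L1-HIT | VC [15]
  [7] addr=0x3c blk=15 s=1: VC-HIT | VC [7]
  [8] addr=0x3c blk=15 s=1: L1-HIT | VC [7]
  [9] addr=0x3e blk=15 s=1: L1-HIT | VC [7]
  [10] addr=0x1d blk=7 s=1: VC-HIT | VC [15]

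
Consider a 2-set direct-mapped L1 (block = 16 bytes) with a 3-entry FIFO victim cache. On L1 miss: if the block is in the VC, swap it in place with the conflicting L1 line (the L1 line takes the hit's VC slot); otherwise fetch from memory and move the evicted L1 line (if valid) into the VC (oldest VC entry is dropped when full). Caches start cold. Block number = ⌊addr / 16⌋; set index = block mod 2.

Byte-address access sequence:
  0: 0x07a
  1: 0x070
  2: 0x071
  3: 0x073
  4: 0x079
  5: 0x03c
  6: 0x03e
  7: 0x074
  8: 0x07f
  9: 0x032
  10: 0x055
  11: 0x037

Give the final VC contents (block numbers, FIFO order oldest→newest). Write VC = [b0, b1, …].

#0 0x7a→b7/s1 MISS; vc=[]
#1 0x70→b7/s1 L1-HIT; vc=[]
#2 0x71→b7/s1 L1-HIT; vc=[]
#3 0x73→b7/s1 L1-HIT; vc=[]
#4 0x79→b7/s1 L1-HIT; vc=[]
#5 0x3c→b3/s1 MISS; vc=[7]
#6 0x3e→b3/s1 L1-HIT; vc=[7]
#7 0x74→b7/s1 VC-HIT; vc=[3]
#8 0x7f→b7/s1 L1-HIT; vc=[3]
#9 0x32→b3/s1 VC-HIT; vc=[7]
#10 0x55→b5/s1 MISS; vc=[7,3]
#11 0x37→b3/s1 VC-HIT; vc=[7,5]

VC = [7, 5]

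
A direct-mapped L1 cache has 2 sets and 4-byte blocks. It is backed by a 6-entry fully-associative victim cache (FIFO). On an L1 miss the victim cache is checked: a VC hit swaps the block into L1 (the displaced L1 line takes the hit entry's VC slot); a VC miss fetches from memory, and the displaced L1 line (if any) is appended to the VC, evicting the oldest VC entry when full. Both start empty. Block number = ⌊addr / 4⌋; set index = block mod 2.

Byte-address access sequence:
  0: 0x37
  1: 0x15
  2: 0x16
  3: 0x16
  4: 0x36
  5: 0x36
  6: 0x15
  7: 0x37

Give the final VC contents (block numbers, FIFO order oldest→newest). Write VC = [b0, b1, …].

VC = [5]

  [0] addr=0x37 blk=13 s=1: MISS | VC []
  [1] addr=0x15 blk=5 s=1: MISS | VC [13]
  [2] addr=0x16 blk=5 s=1: L1-HIT | VC [13]
  [3] addr=0x16 blk=5 s=1: L1-HIT | VC [13]
  [4] addr=0x36 blk=13 s=1: VC-HIT | VC [5]
  [5] addr=0x36 blk=13 s=1: L1-HIT | VC [5]
  [6] addr=0x15 blk=5 s=1: VC-HIT | VC [13]
  [7] addr=0x37 blk=13 s=1: VC-HIT | VC [5]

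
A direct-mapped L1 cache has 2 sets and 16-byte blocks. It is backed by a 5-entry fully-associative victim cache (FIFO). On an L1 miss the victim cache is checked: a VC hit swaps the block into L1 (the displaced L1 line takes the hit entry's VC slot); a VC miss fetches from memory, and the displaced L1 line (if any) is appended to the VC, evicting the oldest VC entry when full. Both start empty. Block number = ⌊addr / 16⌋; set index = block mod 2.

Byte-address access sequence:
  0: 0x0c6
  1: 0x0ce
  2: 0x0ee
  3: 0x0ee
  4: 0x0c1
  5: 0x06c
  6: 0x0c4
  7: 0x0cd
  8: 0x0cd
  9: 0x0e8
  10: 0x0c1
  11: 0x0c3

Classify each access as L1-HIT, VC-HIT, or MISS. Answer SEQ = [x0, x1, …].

SEQ = [MISS, L1-HIT, MISS, L1-HIT, VC-HIT, MISS, VC-HIT, L1-HIT, L1-HIT, VC-HIT, VC-HIT, L1-HIT]

#0 0xc6→b12/s0 MISS; vc=[]
#1 0xce→b12/s0 L1-HIT; vc=[]
#2 0xee→b14/s0 MISS; vc=[12]
#3 0xee→b14/s0 L1-HIT; vc=[12]
#4 0xc1→b12/s0 VC-HIT; vc=[14]
#5 0x6c→b6/s0 MISS; vc=[14,12]
#6 0xc4→b12/s0 VC-HIT; vc=[14,6]
#7 0xcd→b12/s0 L1-HIT; vc=[14,6]
#8 0xcd→b12/s0 L1-HIT; vc=[14,6]
#9 0xe8→b14/s0 VC-HIT; vc=[12,6]
#10 0xc1→b12/s0 VC-HIT; vc=[14,6]
#11 0xc3→b12/s0 L1-HIT; vc=[14,6]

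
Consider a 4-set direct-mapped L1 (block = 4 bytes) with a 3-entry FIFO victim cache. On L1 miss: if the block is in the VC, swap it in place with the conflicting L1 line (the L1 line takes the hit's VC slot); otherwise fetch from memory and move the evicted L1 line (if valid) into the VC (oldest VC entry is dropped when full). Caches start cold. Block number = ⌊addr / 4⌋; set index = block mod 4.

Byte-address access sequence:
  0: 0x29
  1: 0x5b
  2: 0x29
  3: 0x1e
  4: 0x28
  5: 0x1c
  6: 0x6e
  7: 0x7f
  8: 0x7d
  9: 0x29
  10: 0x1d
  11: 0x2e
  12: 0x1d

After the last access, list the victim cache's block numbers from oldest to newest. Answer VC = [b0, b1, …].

VC = [31, 27, 11]

#0 0x29→b10/s2 MISS; vc=[]
#1 0x5b→b22/s2 MISS; vc=[10]
#2 0x29→b10/s2 VC-HIT; vc=[22]
#3 0x1e→b7/s3 MISS; vc=[22]
#4 0x28→b10/s2 L1-HIT; vc=[22]
#5 0x1c→b7/s3 L1-HIT; vc=[22]
#6 0x6e→b27/s3 MISS; vc=[22,7]
#7 0x7f→b31/s3 MISS; vc=[22,7,27]
#8 0x7d→b31/s3 L1-HIT; vc=[22,7,27]
#9 0x29→b10/s2 L1-HIT; vc=[22,7,27]
#10 0x1d→b7/s3 VC-HIT; vc=[22,31,27]
#11 0x2e→b11/s3 MISS; vc=[31,27,7]
#12 0x1d→b7/s3 VC-HIT; vc=[31,27,11]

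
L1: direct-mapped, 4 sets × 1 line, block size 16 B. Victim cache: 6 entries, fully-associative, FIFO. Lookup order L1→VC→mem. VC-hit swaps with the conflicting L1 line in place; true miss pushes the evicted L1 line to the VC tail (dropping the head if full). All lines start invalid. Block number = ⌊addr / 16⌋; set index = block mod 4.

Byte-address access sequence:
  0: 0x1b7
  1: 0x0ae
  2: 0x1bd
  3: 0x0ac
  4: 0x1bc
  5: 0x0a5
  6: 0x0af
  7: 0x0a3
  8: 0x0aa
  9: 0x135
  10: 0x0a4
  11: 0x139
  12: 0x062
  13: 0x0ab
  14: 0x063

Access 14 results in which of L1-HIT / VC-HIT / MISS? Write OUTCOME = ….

OUTCOME = VC-HIT

  [0] addr=0x1b7 blk=27 s=3: MISS | VC []
  [1] addr=0xae blk=10 s=2: MISS | VC []
  [2] addr=0x1bd blk=27 s=3: L1-HIT | VC []
  [3] addr=0xac blk=10 s=2: L1-HIT | VC []
  [4] addr=0x1bc blk=27 s=3: L1-HIT | VC []
  [5] addr=0xa5 blk=10 s=2: L1-HIT | VC []
  [6] addr=0xaf blk=10 s=2: L1-HIT | VC []
  [7] addr=0xa3 blk=10 s=2: L1-HIT | VC []
  [8] addr=0xaa blk=10 s=2: L1-HIT | VC []
  [9] addr=0x135 blk=19 s=3: MISS | VC [27]
  [10] addr=0xa4 blk=10 s=2: L1-HIT | VC [27]
  [11] addr=0x139 blk=19 s=3: L1-HIT | VC [27]
  [12] addr=0x62 blk=6 s=2: MISS | VC [27, 10]
  [13] addr=0xab blk=10 s=2: VC-HIT | VC [27, 6]
  [14] addr=0x63 blk=6 s=2: VC-HIT | VC [27, 10]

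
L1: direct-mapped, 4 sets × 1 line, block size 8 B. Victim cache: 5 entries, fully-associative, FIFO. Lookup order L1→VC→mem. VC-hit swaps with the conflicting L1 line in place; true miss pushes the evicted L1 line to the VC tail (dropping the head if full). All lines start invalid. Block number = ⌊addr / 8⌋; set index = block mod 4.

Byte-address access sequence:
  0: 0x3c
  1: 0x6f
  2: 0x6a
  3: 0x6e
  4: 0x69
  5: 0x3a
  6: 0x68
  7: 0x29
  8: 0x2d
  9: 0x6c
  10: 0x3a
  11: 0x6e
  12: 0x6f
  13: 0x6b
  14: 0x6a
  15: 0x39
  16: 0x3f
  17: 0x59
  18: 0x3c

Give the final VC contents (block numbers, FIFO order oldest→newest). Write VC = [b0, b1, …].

  [0] addr=0x3c blk=7 s=3: MISS | VC []
  [1] addr=0x6f blk=13 s=1: MISS | VC []
  [2] addr=0x6a blk=13 s=1: L1-HIT | VC []
  [3] addr=0x6e blk=13 s=1: L1-HIT | VC []
  [4] addr=0x69 blk=13 s=1: L1-HIT | VC []
  [5] addr=0x3a blk=7 s=3: L1-HIT | VC []
  [6] addr=0x68 blk=13 s=1: L1-HIT | VC []
  [7] addr=0x29 blk=5 s=1: MISS | VC [13]
  [8] addr=0x2d blk=5 s=1: L1-HIT | VC [13]
  [9] addr=0x6c blk=13 s=1: VC-HIT | VC [5]
  [10] addr=0x3a blk=7 s=3: L1-HIT | VC [5]
  [11] addr=0x6e blk=13 s=1: L1-HIT | VC [5]
  [12] addr=0x6f blk=13 s=1: L1-HIT | VC [5]
  [13] addr=0x6b blk=13 s=1: L1-HIT | VC [5]
  [14] addr=0x6a blk=13 s=1: L1-HIT | VC [5]
  [15] addr=0x39 blk=7 s=3: L1-HIT | VC [5]
  [16] addr=0x3f blk=7 s=3: L1-HIT | VC [5]
  [17] addr=0x59 blk=11 s=3: MISS | VC [5, 7]
  [18] addr=0x3c blk=7 s=3: VC-HIT | VC [5, 11]

VC = [5, 11]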